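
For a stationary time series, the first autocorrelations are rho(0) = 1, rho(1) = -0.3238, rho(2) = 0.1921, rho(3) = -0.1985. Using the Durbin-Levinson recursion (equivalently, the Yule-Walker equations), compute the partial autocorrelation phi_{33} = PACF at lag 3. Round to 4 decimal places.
\phi_{33} = -0.1250

The PACF at lag k is phi_{kk}, the last component of the solution
to the Yule-Walker system G_k phi = r_k where
  (G_k)_{ij} = rho(|i - j|), (r_k)_i = rho(i), i,j = 1..k.
Equivalently, Durbin-Levinson gives phi_{kk} iteratively:
  phi_{11} = rho(1)
  phi_{kk} = [rho(k) - sum_{j=1..k-1} phi_{k-1,j} rho(k-j)]
            / [1 - sum_{j=1..k-1} phi_{k-1,j} rho(j)],
  phi_{k,j} = phi_{k-1,j} - phi_{kk} phi_{k-1,k-j},  j = 1..k-1.
Step k = 1:
  phi_11 = rho(1) = -0.3238.
Step k = 2:
  phi_22 = [rho(2) - phi_11 rho(1)] / [1 - phi_11 rho(1)] = [0.1921 - (-0.3238)(-0.3238)] / [1 - (-0.3238)(-0.3238)]
         = 0.08725356 / 0.89515356 = 0.097473.
  Update: phi_21 = phi_11 - phi_22 phi_11 = -0.3238 - (0.097473)(-0.3238) = -0.292238.
Step k = 3:
  phi_33 = [rho(3) - phi_21 rho(2) - phi_22 rho(1)] / [1 - phi_21 rho(1) - phi_22 rho(2)]
    numerator   = -0.1985 - (-0.292238)(0.1921) - (0.097473)(-0.3238) = -0.1107992
    denominator = 1 - (-0.292238)(-0.3238) - (0.097473)(0.1921) = 0.88664867
  phi_33 = -0.1107992 / 0.88664867 = -0.125.
Therefore phi_{33} = -0.1250.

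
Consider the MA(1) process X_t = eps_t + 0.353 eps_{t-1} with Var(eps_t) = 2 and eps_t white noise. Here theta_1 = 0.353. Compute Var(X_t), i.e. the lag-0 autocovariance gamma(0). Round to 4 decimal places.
\gamma(0) = 2.2492

For an MA(q) process X_t = eps_t + sum_i theta_i eps_{t-i} with
Var(eps_t) = sigma^2, the variance is
  gamma(0) = sigma^2 * (1 + sum_i theta_i^2).
  sum_i theta_i^2 = (0.353)^2 = 0.124609.
  gamma(0) = 2 * (1 + 0.124609) = 2 * 1.124609 = 2.249218, which rounds to 2.2492.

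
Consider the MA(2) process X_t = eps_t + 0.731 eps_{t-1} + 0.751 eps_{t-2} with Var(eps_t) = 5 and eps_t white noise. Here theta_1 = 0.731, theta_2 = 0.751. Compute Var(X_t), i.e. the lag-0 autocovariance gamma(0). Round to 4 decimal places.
\gamma(0) = 10.4918

For an MA(q) process X_t = eps_t + sum_i theta_i eps_{t-i} with
Var(eps_t) = sigma^2, the variance is
  gamma(0) = sigma^2 * (1 + sum_i theta_i^2).
  sum_i theta_i^2 = (0.731)^2 + (0.751)^2 = 0.534361 + 0.564001 = 1.098362.
  gamma(0) = 5 * (1 + 1.098362) = 5 * 2.098362 = 10.49181, which rounds to 10.4918.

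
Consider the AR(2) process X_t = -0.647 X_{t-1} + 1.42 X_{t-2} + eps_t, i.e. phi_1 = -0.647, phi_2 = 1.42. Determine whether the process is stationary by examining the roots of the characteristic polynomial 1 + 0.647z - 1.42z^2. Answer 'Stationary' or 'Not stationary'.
\text{Not stationary}

The AR(p) characteristic polynomial is P(z) = 1 + 0.647z - 1.42z^2.
Stationarity requires all roots to lie outside the unit circle, i.e. |z| > 1 for every root.
Set 1 + (0.647) z + (-1.42) z^2 = 0, i.e. a z^2 + b z + c = 0 with a = -1.42, b = 0.647, c = 1.
Discriminant D = b^2 - 4ac = (0.647)^2 - 4*(-1.42)*1 = 0.418609 - (-5.68) = 6.098609.
D >= 0, so the roots are real: z = (-b +/- sqrt(D)) / (2a) = (-0.647 +/- 2.469536) / (-2.84).
  z_1 = (-0.647 + 2.469536) / (-2.84) = -0.6417,   |z_1| = 0.6417.
  z_2 = (-0.647 - 2.469536) / (-2.84) = 1.0974,   |z_2| = 1.0974.
Moduli of all roots: 0.6417, 1.0974.
All moduli strictly greater than 1? No.
Verdict: Not stationary.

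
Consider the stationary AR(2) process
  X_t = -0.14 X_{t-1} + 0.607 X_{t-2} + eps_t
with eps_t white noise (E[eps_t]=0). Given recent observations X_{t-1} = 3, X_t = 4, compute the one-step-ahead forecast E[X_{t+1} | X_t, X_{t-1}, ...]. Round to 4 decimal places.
E[X_{t+1} \mid \mathcal F_t] = 1.2610

For an AR(p) model X_t = c + sum_i phi_i X_{t-i} + eps_t, the
one-step-ahead conditional mean is
  E[X_{t+1} | X_t, ...] = c + sum_i phi_i X_{t+1-i}.
Substitute known values:
  E[X_{t+1} | ...] = (-0.14) * (4) + (0.607) * (3)
                   = 1.2610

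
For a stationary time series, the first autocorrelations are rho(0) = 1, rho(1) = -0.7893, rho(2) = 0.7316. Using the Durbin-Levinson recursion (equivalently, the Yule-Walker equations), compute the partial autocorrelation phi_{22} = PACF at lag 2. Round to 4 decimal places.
\phi_{22} = 0.2881

The PACF at lag k is phi_{kk}, the last component of the solution
to the Yule-Walker system G_k phi = r_k where
  (G_k)_{ij} = rho(|i - j|), (r_k)_i = rho(i), i,j = 1..k.
Equivalently, Durbin-Levinson gives phi_{kk} iteratively:
  phi_{11} = rho(1)
  phi_{kk} = [rho(k) - sum_{j=1..k-1} phi_{k-1,j} rho(k-j)]
            / [1 - sum_{j=1..k-1} phi_{k-1,j} rho(j)],
  phi_{k,j} = phi_{k-1,j} - phi_{kk} phi_{k-1,k-j},  j = 1..k-1.
Step k = 1:
  phi_11 = rho(1) = -0.7893.
Step k = 2:
  phi_22 = [rho(2) - phi_11 rho(1)] / [1 - phi_11 rho(1)] = [0.7316 - (-0.7893)(-0.7893)] / [1 - (-0.7893)(-0.7893)]
         = 0.10860551 / 0.37700551 = 0.2881.
Therefore phi_{22} = 0.2881.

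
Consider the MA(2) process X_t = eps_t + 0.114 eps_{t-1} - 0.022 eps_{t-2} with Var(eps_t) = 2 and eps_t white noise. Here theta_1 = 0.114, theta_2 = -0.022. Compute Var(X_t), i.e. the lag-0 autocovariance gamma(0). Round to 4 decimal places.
\gamma(0) = 2.0270

For an MA(q) process X_t = eps_t + sum_i theta_i eps_{t-i} with
Var(eps_t) = sigma^2, the variance is
  gamma(0) = sigma^2 * (1 + sum_i theta_i^2).
  sum_i theta_i^2 = (0.114)^2 + (-0.022)^2 = 0.012996 + 0.000484 = 0.01348.
  gamma(0) = 2 * (1 + 0.01348) = 2 * 1.01348 = 2.02696, which rounds to 2.0270.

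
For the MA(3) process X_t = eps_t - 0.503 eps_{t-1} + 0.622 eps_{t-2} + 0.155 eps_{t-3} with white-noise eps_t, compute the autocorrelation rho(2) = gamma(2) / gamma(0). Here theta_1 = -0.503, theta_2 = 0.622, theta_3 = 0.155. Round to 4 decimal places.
\rho(2) = 0.3270

For an MA(q) process with theta_0 = 1, the autocovariance is
  gamma(k) = sigma^2 * sum_{i=0..q-k} theta_i * theta_{i+k},
and rho(k) = gamma(k) / gamma(0). Sigma^2 cancels.
  numerator   = (1)*(0.622) + (-0.503)*(0.155) = 0.544035.
  denominator = (1)^2 + (-0.503)^2 + (0.622)^2 + (0.155)^2 = 1.663918.
  rho(2) = 0.544035 / 1.663918 = 0.3270.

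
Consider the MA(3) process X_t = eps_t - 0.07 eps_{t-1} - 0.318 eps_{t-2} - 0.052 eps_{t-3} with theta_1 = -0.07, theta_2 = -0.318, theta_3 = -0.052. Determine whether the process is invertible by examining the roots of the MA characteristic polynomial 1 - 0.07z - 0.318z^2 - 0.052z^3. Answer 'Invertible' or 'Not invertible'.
\text{Invertible}

The MA(q) characteristic polynomial is P(z) = 1 - 0.07z - 0.318z^2 - 0.052z^3.
Invertibility requires all roots to lie outside the unit circle, i.e. |z| > 1 for every root.
Degree 3: look for a simple real root z0 first, then factor out (1 - z/z0) and solve the remaining quadratic.
Testing z0 = -2.5: P(-2.5) = 1 + (-0.07)(-2.5) + (-0.318)(-2.5)^2 + (-0.052)(-2.5)^3
  = 1 + (0.175) + (-1.9875) + (0.8125) = 0.  So z_0 = -2.5 is a root, |z_0| = 2.5.
Divide out the factor (1 + 0.4 z) = (1 - z/z0) (since 1/z0 = -0.4):
  P(z) = (1 + 0.4 z)(1 + (-0.47) z + (-0.13) z^2)
  [check: z-coef -0.47 - (-0.4) = -0.07; z^2-coef -0.13 - (-0.4)(-0.47) = -0.318; z^3-coef -(-0.4)(-0.13) = -0.052.]
Remaining roots from the quadratic factor 1 + (-0.47) z + (-0.13) z^2:
  Set 1 + (-0.47) z + (-0.13) z^2 = 0, i.e. a z^2 + b z + c = 0 with a = -0.13, b = -0.47, c = 1.
  Discriminant D = b^2 - 4ac = (-0.47)^2 - 4*(-0.13)*1 = 0.2209 - (-0.52) = 0.7409.
  D >= 0, so the roots are real: z = (-b +/- sqrt(D)) / (2a) = (0.47 +/- 0.860755) / (-0.26).
    z_1 = (0.47 + 0.860755) / (-0.26) = -5.1183,   |z_1| = 5.1183.
    z_2 = (0.47 - 0.860755) / (-0.26) = 1.5029,   |z_2| = 1.5029.
Moduli of all roots: 2.5000, 5.1183, 1.5029.
All moduli strictly greater than 1? Yes.
Verdict: Invertible.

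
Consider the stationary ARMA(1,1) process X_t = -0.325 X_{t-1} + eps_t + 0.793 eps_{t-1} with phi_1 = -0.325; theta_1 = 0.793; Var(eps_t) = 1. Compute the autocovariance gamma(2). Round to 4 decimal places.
\gamma(2) = -0.1262

Multiply the model equation by X_{t-k} and take expectations. With theta_0 = psi_0 = 1 and psi_j the MA(infinity) weights, this gives
  gamma(k) - sum_i phi_i gamma(k-i) = c_k,
  c_k = sigma^2 * sum_{j=k..q} theta_j psi_{j-k}   (c_k = 0 for k > q),
using gamma(-m) = gamma(m).
psi-weights needed (psi_j = theta_j + sum_i phi_i psi_{j-i}):
  psi_1 = theta_1 + phi_1 = 0.793 + (-0.325) = 0.468
Right-hand sides:
  c_0 = sigma^2 (1 + theta_1 psi_1) = 1 * (1 + (0.793)(0.468)) = 1 * 1.371124 = 1.371124
  c_1 = sigma^2 theta_1 = 1 * (0.793) = 0.793
  c_2 = 0
Equations for k = 0 and k = 1 (AR order 1):
  gamma(0) = phi_1 gamma(1) + c_0
  gamma(1) = phi_1 gamma(0) + c_1
Substituting the second into the first: gamma(0) (1 - phi_1^2) = c_0 + phi_1 c_1, so
  gamma(0) = (c_0 + phi_1 c_1) / (1 - phi_1^2) = (1.371124 + (-0.325)(0.793)) / (1 - (-0.325)^2) = 1.113399 / 0.894375 = 1.244891.
  gamma(1) = phi_1 gamma(0) + c_1 = (-0.325)(1.244891) + (0.793) = 0.388411.
For k = 2 (> q): gamma(2) = phi_1 gamma(1) = (-0.325)(0.388411) = -0.126233.
Therefore gamma(2) = -0.1262 (to 4 decimal places).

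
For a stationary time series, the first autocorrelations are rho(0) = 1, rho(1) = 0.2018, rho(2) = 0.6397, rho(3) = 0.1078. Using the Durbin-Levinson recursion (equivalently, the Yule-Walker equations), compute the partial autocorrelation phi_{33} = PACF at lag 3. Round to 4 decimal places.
\phi_{33} = -0.1139

The PACF at lag k is phi_{kk}, the last component of the solution
to the Yule-Walker system G_k phi = r_k where
  (G_k)_{ij} = rho(|i - j|), (r_k)_i = rho(i), i,j = 1..k.
Equivalently, Durbin-Levinson gives phi_{kk} iteratively:
  phi_{11} = rho(1)
  phi_{kk} = [rho(k) - sum_{j=1..k-1} phi_{k-1,j} rho(k-j)]
            / [1 - sum_{j=1..k-1} phi_{k-1,j} rho(j)],
  phi_{k,j} = phi_{k-1,j} - phi_{kk} phi_{k-1,k-j},  j = 1..k-1.
Step k = 1:
  phi_11 = rho(1) = 0.2018.
Step k = 2:
  phi_22 = [rho(2) - phi_11 rho(1)] / [1 - phi_11 rho(1)] = [0.6397 - (0.2018)(0.2018)] / [1 - (0.2018)(0.2018)]
         = 0.59897676 / 0.95927676 = 0.624405.
  Update: phi_21 = phi_11 - phi_22 phi_11 = 0.2018 - (0.624405)(0.2018) = 0.075795.
Step k = 3:
  phi_33 = [rho(3) - phi_21 rho(2) - phi_22 rho(1)] / [1 - phi_21 rho(1) - phi_22 rho(2)]
    numerator   = 0.1078 - (0.075795)(0.6397) - (0.624405)(0.2018) = -0.066691
    denominator = 1 - (0.075795)(0.2018) - (0.624405)(0.6397) = 0.58527295
  phi_33 = -0.066691 / 0.58527295 = -0.1139.
Therefore phi_{33} = -0.1139.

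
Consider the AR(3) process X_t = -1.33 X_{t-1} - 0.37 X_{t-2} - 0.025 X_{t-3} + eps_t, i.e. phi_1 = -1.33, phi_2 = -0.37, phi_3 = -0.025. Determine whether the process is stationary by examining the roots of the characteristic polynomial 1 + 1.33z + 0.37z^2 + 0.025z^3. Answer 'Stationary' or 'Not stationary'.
\text{Stationary}

The AR(p) characteristic polynomial is P(z) = 1 + 1.33z + 0.37z^2 + 0.025z^3.
Stationarity requires all roots to lie outside the unit circle, i.e. |z| > 1 for every root.
Degree 3: look for a simple real root z0 first, then factor out (1 - z/z0) and solve the remaining quadratic.
Testing z0 = -4: P(-4) = 1 + (1.33)(-4) + (0.37)(-4)^2 + (0.025)(-4)^3
  = 1 + (-5.32) + (5.92) + (-1.6) = 0.  So z_0 = -4 is a root, |z_0| = 4.
Divide out the factor (1 + 0.25 z) = (1 - z/z0) (since 1/z0 = -0.25):
  P(z) = (1 + 0.25 z)(1 + (1.08) z + (0.1) z^2)
  [check: z-coef 1.08 - (-0.25) = 1.33; z^2-coef 0.1 - (-0.25)(1.08) = 0.37; z^3-coef -(-0.25)(0.1) = 0.025.]
Remaining roots from the quadratic factor 1 + (1.08) z + (0.1) z^2:
  Set 1 + (1.08) z + (0.1) z^2 = 0, i.e. a z^2 + b z + c = 0 with a = 0.1, b = 1.08, c = 1.
  Discriminant D = b^2 - 4ac = (1.08)^2 - 4*(0.1)*1 = 1.1664 - (0.4) = 0.7664.
  D >= 0, so the roots are real: z = (-b +/- sqrt(D)) / (2a) = (-1.08 +/- 0.875443) / (0.2).
    z_1 = (-1.08 + 0.875443) / (0.2) = -1.0228,   |z_1| = 1.0228.
    z_2 = (-1.08 - 0.875443) / (0.2) = -9.7772,   |z_2| = 9.7772.
Moduli of all roots: 4.0000, 1.0228, 9.7772.
All moduli strictly greater than 1? Yes.
Verdict: Stationary.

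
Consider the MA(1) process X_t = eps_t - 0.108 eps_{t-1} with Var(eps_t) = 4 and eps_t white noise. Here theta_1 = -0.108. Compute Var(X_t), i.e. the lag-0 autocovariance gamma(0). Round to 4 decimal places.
\gamma(0) = 4.0467

For an MA(q) process X_t = eps_t + sum_i theta_i eps_{t-i} with
Var(eps_t) = sigma^2, the variance is
  gamma(0) = sigma^2 * (1 + sum_i theta_i^2).
  sum_i theta_i^2 = (-0.108)^2 = 0.011664.
  gamma(0) = 4 * (1 + 0.011664) = 4 * 1.011664 = 4.046656, which rounds to 4.0467.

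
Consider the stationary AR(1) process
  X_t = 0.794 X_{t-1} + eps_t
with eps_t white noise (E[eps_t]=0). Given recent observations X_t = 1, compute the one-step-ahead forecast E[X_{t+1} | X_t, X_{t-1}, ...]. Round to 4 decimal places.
E[X_{t+1} \mid \mathcal F_t] = 0.7940

For an AR(p) model X_t = c + sum_i phi_i X_{t-i} + eps_t, the
one-step-ahead conditional mean is
  E[X_{t+1} | X_t, ...] = c + sum_i phi_i X_{t+1-i}.
Substitute known values:
  E[X_{t+1} | ...] = (0.794) * (1)
                   = 0.7940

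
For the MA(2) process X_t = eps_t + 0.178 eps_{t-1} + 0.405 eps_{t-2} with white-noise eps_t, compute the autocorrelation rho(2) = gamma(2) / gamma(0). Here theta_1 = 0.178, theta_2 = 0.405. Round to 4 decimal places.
\rho(2) = 0.3387

For an MA(q) process with theta_0 = 1, the autocovariance is
  gamma(k) = sigma^2 * sum_{i=0..q-k} theta_i * theta_{i+k},
and rho(k) = gamma(k) / gamma(0). Sigma^2 cancels.
  numerator   = (1)*(0.405) = 0.405.
  denominator = (1)^2 + (0.178)^2 + (0.405)^2 = 1.195709.
  rho(2) = 0.405 / 1.195709 = 0.3387.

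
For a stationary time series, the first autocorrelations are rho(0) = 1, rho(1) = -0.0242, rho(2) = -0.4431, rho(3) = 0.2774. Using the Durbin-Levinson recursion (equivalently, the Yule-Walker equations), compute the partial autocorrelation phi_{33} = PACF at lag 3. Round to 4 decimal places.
\phi_{33} = 0.3130

The PACF at lag k is phi_{kk}, the last component of the solution
to the Yule-Walker system G_k phi = r_k where
  (G_k)_{ij} = rho(|i - j|), (r_k)_i = rho(i), i,j = 1..k.
Equivalently, Durbin-Levinson gives phi_{kk} iteratively:
  phi_{11} = rho(1)
  phi_{kk} = [rho(k) - sum_{j=1..k-1} phi_{k-1,j} rho(k-j)]
            / [1 - sum_{j=1..k-1} phi_{k-1,j} rho(j)],
  phi_{k,j} = phi_{k-1,j} - phi_{kk} phi_{k-1,k-j},  j = 1..k-1.
Step k = 1:
  phi_11 = rho(1) = -0.0242.
Step k = 2:
  phi_22 = [rho(2) - phi_11 rho(1)] / [1 - phi_11 rho(1)] = [-0.4431 - (-0.0242)(-0.0242)] / [1 - (-0.0242)(-0.0242)]
         = -0.44368564 / 0.99941436 = -0.443946.
  Update: phi_21 = phi_11 - phi_22 phi_11 = -0.0242 - (-0.443946)(-0.0242) = -0.034943.
Step k = 3:
  phi_33 = [rho(3) - phi_21 rho(2) - phi_22 rho(1)] / [1 - phi_21 rho(1) - phi_22 rho(2)]
    numerator   = 0.2774 - (-0.034943)(-0.4431) - (-0.443946)(-0.0242) = 0.25117306
    denominator = 1 - (-0.034943)(-0.0242) - (-0.443946)(-0.4431) = 0.80244206
  phi_33 = 0.25117306 / 0.80244206 = 0.313.
Therefore phi_{33} = 0.3130.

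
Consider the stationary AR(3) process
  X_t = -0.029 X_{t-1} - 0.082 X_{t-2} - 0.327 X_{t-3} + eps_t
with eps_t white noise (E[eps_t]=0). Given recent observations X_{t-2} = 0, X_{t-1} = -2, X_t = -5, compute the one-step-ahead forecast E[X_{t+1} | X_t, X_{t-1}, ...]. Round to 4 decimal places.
E[X_{t+1} \mid \mathcal F_t] = 0.3090

For an AR(p) model X_t = c + sum_i phi_i X_{t-i} + eps_t, the
one-step-ahead conditional mean is
  E[X_{t+1} | X_t, ...] = c + sum_i phi_i X_{t+1-i}.
Substitute known values:
  E[X_{t+1} | ...] = (-0.029) * (-5) + (-0.082) * (-2) + (-0.327) * (0)
                   = 0.3090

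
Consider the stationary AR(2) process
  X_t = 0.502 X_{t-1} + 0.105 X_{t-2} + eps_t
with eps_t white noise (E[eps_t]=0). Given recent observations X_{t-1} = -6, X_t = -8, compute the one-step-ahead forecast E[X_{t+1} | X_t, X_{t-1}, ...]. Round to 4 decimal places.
E[X_{t+1} \mid \mathcal F_t] = -4.6460

For an AR(p) model X_t = c + sum_i phi_i X_{t-i} + eps_t, the
one-step-ahead conditional mean is
  E[X_{t+1} | X_t, ...] = c + sum_i phi_i X_{t+1-i}.
Substitute known values:
  E[X_{t+1} | ...] = (0.502) * (-8) + (0.105) * (-6)
                   = -4.6460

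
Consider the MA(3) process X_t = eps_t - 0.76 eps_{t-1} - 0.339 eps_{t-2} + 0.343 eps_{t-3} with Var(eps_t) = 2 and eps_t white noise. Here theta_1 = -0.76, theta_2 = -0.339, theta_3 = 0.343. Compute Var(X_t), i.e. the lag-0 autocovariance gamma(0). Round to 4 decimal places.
\gamma(0) = 3.6203

For an MA(q) process X_t = eps_t + sum_i theta_i eps_{t-i} with
Var(eps_t) = sigma^2, the variance is
  gamma(0) = sigma^2 * (1 + sum_i theta_i^2).
  sum_i theta_i^2 = (-0.76)^2 + (-0.339)^2 + (0.343)^2 = 0.5776 + 0.114921 + 0.117649 = 0.81017.
  gamma(0) = 2 * (1 + 0.81017) = 2 * 1.81017 = 3.62034, which rounds to 3.6203.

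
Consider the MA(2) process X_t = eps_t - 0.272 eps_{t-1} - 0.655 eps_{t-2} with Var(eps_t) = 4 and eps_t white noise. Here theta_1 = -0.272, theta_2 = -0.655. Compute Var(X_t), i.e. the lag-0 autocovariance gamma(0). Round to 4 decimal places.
\gamma(0) = 6.0120

For an MA(q) process X_t = eps_t + sum_i theta_i eps_{t-i} with
Var(eps_t) = sigma^2, the variance is
  gamma(0) = sigma^2 * (1 + sum_i theta_i^2).
  sum_i theta_i^2 = (-0.272)^2 + (-0.655)^2 = 0.073984 + 0.429025 = 0.503009.
  gamma(0) = 4 * (1 + 0.503009) = 4 * 1.503009 = 6.012036, which rounds to 6.0120.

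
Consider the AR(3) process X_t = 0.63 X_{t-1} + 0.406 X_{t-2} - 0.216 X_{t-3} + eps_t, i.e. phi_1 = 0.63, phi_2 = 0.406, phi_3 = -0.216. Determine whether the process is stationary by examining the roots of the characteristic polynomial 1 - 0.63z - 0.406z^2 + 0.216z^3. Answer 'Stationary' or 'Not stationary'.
\text{Stationary}

The AR(p) characteristic polynomial is P(z) = 1 - 0.63z - 0.406z^2 + 0.216z^3.
Stationarity requires all roots to lie outside the unit circle, i.e. |z| > 1 for every root.
Degree 3: look for a simple real root z0 first, then factor out (1 - z/z0) and solve the remaining quadratic.
Testing z0 = 1.25: P(1.25) = 1 + (-0.63)(1.25) + (-0.406)(1.25)^2 + (0.216)(1.25)^3
  = 1 + (-0.7875) + (-0.634375) + (0.421875) = 0.  So z_0 = 1.25 is a root, |z_0| = 1.25.
Divide out the factor (1 - 0.8 z) = (1 - z/z0) (since 1/z0 = 0.8):
  P(z) = (1 - 0.8 z)(1 + (0.17) z + (-0.27) z^2)
  [check: z-coef 0.17 - (0.8) = -0.63; z^2-coef -0.27 - (0.8)(0.17) = -0.406; z^3-coef -(0.8)(-0.27) = 0.216.]
Remaining roots from the quadratic factor 1 + (0.17) z + (-0.27) z^2:
  Set 1 + (0.17) z + (-0.27) z^2 = 0, i.e. a z^2 + b z + c = 0 with a = -0.27, b = 0.17, c = 1.
  Discriminant D = b^2 - 4ac = (0.17)^2 - 4*(-0.27)*1 = 0.0289 - (-1.08) = 1.1089.
  D >= 0, so the roots are real: z = (-b +/- sqrt(D)) / (2a) = (-0.17 +/- 1.053043) / (-0.54).
    z_1 = (-0.17 + 1.053043) / (-0.54) = -1.6353,   |z_1| = 1.6353.
    z_2 = (-0.17 - 1.053043) / (-0.54) = 2.2649,   |z_2| = 2.2649.
Moduli of all roots: 1.2500, 1.6353, 2.2649.
All moduli strictly greater than 1? Yes.
Verdict: Stationary.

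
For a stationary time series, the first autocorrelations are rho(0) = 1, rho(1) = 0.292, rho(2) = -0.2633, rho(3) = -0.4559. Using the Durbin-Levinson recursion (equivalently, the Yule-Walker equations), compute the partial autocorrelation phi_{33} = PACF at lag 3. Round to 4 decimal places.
\phi_{33} = -0.3050

The PACF at lag k is phi_{kk}, the last component of the solution
to the Yule-Walker system G_k phi = r_k where
  (G_k)_{ij} = rho(|i - j|), (r_k)_i = rho(i), i,j = 1..k.
Equivalently, Durbin-Levinson gives phi_{kk} iteratively:
  phi_{11} = rho(1)
  phi_{kk} = [rho(k) - sum_{j=1..k-1} phi_{k-1,j} rho(k-j)]
            / [1 - sum_{j=1..k-1} phi_{k-1,j} rho(j)],
  phi_{k,j} = phi_{k-1,j} - phi_{kk} phi_{k-1,k-j},  j = 1..k-1.
Step k = 1:
  phi_11 = rho(1) = 0.292.
Step k = 2:
  phi_22 = [rho(2) - phi_11 rho(1)] / [1 - phi_11 rho(1)] = [-0.2633 - (0.292)(0.292)] / [1 - (0.292)(0.292)]
         = -0.348564 / 0.914736 = -0.381054.
  Update: phi_21 = phi_11 - phi_22 phi_11 = 0.292 - (-0.381054)(0.292) = 0.403268.
Step k = 3:
  phi_33 = [rho(3) - phi_21 rho(2) - phi_22 rho(1)] / [1 - phi_21 rho(1) - phi_22 rho(2)]
    numerator   = -0.4559 - (0.403268)(-0.2633) - (-0.381054)(0.292) = -0.23845175
    denominator = 1 - (0.403268)(0.292) - (-0.381054)(-0.2633) = 0.78191422
  phi_33 = -0.23845175 / 0.78191422 = -0.305.
Therefore phi_{33} = -0.3050.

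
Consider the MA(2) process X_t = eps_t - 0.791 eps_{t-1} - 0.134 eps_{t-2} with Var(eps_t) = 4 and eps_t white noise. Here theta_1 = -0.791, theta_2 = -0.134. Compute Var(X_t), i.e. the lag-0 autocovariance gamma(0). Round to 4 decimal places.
\gamma(0) = 6.5745

For an MA(q) process X_t = eps_t + sum_i theta_i eps_{t-i} with
Var(eps_t) = sigma^2, the variance is
  gamma(0) = sigma^2 * (1 + sum_i theta_i^2).
  sum_i theta_i^2 = (-0.791)^2 + (-0.134)^2 = 0.625681 + 0.017956 = 0.643637.
  gamma(0) = 4 * (1 + 0.643637) = 4 * 1.643637 = 6.574548, which rounds to 6.5745.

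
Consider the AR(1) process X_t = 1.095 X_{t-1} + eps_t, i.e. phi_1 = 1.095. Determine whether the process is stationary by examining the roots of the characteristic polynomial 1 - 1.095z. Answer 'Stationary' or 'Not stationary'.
\text{Not stationary}

The AR(p) characteristic polynomial is P(z) = 1 - 1.095z.
Stationarity requires all roots to lie outside the unit circle, i.e. |z| > 1 for every root.
This is linear in z: 1 + (-1.095) z = 0  =>  z = -1/(-1.095) = 0.913242,  |z| = 0.913242.
Moduli of all roots: 0.9132.
All moduli strictly greater than 1? No.
Verdict: Not stationary.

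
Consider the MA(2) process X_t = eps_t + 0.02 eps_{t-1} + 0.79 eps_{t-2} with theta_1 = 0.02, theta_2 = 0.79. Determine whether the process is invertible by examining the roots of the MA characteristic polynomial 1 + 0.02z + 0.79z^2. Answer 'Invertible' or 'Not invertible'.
\text{Invertible}

The MA(q) characteristic polynomial is P(z) = 1 + 0.02z + 0.79z^2.
Invertibility requires all roots to lie outside the unit circle, i.e. |z| > 1 for every root.
Set 1 + (0.02) z + (0.79) z^2 = 0, i.e. a z^2 + b z + c = 0 with a = 0.79, b = 0.02, c = 1.
Discriminant D = b^2 - 4ac = (0.02)^2 - 4*(0.79)*1 = 0.0004 - (3.16) = -3.1596.
D < 0, so the roots are the complex-conjugate pair z = (-b +/- i sqrt(-D)) / (2a) = -0.0127 +/- 1.125i.
For a conjugate pair |z|^2 = z * conj(z) = (product of roots) = c/a = 1/(0.79) = 1.265823, so |z| = sqrt(1.265823) = 1.1251 for both roots.
Moduli of all roots: 1.1251, 1.1251.
All moduli strictly greater than 1? Yes.
Verdict: Invertible.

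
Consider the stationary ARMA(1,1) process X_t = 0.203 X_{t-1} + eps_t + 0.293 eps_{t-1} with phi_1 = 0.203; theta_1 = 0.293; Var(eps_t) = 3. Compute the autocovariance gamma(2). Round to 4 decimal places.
\gamma(2) = 0.3338

Multiply the model equation by X_{t-k} and take expectations. With theta_0 = psi_0 = 1 and psi_j the MA(infinity) weights, this gives
  gamma(k) - sum_i phi_i gamma(k-i) = c_k,
  c_k = sigma^2 * sum_{j=k..q} theta_j psi_{j-k}   (c_k = 0 for k > q),
using gamma(-m) = gamma(m).
psi-weights needed (psi_j = theta_j + sum_i phi_i psi_{j-i}):
  psi_1 = theta_1 + phi_1 = 0.293 + (0.203) = 0.496
Right-hand sides:
  c_0 = sigma^2 (1 + theta_1 psi_1) = 3 * (1 + (0.293)(0.496)) = 3 * 1.145328 = 3.435984
  c_1 = sigma^2 theta_1 = 3 * (0.293) = 0.879
  c_2 = 0
Equations for k = 0 and k = 1 (AR order 1):
  gamma(0) = phi_1 gamma(1) + c_0
  gamma(1) = phi_1 gamma(0) + c_1
Substituting the second into the first: gamma(0) (1 - phi_1^2) = c_0 + phi_1 c_1, so
  gamma(0) = (c_0 + phi_1 c_1) / (1 - phi_1^2) = (3.435984 + (0.203)(0.879)) / (1 - (0.203)^2) = 3.614421 / 0.958791 = 3.769769.
  gamma(1) = phi_1 gamma(0) + c_1 = (0.203)(3.769769) + (0.879) = 1.644263.
For k = 2 (> q): gamma(2) = phi_1 gamma(1) = (0.203)(1.644263) = 0.333785.
Therefore gamma(2) = 0.3338 (to 4 decimal places).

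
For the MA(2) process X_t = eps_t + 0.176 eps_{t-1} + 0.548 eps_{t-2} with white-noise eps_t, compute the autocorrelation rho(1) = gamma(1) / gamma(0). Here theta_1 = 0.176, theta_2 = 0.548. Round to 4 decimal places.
\rho(1) = 0.2047

For an MA(q) process with theta_0 = 1, the autocovariance is
  gamma(k) = sigma^2 * sum_{i=0..q-k} theta_i * theta_{i+k},
and rho(k) = gamma(k) / gamma(0). Sigma^2 cancels.
  numerator   = (1)*(0.176) + (0.176)*(0.548) = 0.272448.
  denominator = (1)^2 + (0.176)^2 + (0.548)^2 = 1.33128.
  rho(1) = 0.272448 / 1.33128 = 0.2047.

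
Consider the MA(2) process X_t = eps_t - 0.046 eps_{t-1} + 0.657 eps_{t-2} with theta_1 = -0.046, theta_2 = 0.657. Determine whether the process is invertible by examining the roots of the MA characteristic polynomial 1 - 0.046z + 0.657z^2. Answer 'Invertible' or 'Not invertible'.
\text{Invertible}

The MA(q) characteristic polynomial is P(z) = 1 - 0.046z + 0.657z^2.
Invertibility requires all roots to lie outside the unit circle, i.e. |z| > 1 for every root.
Set 1 + (-0.046) z + (0.657) z^2 = 0, i.e. a z^2 + b z + c = 0 with a = 0.657, b = -0.046, c = 1.
Discriminant D = b^2 - 4ac = (-0.046)^2 - 4*(0.657)*1 = 0.002116 - (2.628) = -2.625884.
D < 0, so the roots are the complex-conjugate pair z = (-b +/- i sqrt(-D)) / (2a) = 0.035 +/- 1.2332i.
For a conjugate pair |z|^2 = z * conj(z) = (product of roots) = c/a = 1/(0.657) = 1.52207, so |z| = sqrt(1.52207) = 1.2337 for both roots.
Moduli of all roots: 1.2337, 1.2337.
All moduli strictly greater than 1? Yes.
Verdict: Invertible.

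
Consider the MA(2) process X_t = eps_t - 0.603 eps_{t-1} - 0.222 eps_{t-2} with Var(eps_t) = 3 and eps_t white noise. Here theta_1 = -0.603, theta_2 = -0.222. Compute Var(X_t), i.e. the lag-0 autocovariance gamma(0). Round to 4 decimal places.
\gamma(0) = 4.2387

For an MA(q) process X_t = eps_t + sum_i theta_i eps_{t-i} with
Var(eps_t) = sigma^2, the variance is
  gamma(0) = sigma^2 * (1 + sum_i theta_i^2).
  sum_i theta_i^2 = (-0.603)^2 + (-0.222)^2 = 0.363609 + 0.049284 = 0.412893.
  gamma(0) = 3 * (1 + 0.412893) = 3 * 1.412893 = 4.238679, which rounds to 4.2387.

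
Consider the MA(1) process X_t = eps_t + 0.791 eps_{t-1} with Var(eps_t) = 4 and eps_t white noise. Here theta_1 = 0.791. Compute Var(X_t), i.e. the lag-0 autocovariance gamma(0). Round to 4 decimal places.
\gamma(0) = 6.5027

For an MA(q) process X_t = eps_t + sum_i theta_i eps_{t-i} with
Var(eps_t) = sigma^2, the variance is
  gamma(0) = sigma^2 * (1 + sum_i theta_i^2).
  sum_i theta_i^2 = (0.791)^2 = 0.625681.
  gamma(0) = 4 * (1 + 0.625681) = 4 * 1.625681 = 6.502724, which rounds to 6.5027.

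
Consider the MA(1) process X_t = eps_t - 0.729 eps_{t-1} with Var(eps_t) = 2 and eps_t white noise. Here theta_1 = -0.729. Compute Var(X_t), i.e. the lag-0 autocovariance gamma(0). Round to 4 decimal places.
\gamma(0) = 3.0629

For an MA(q) process X_t = eps_t + sum_i theta_i eps_{t-i} with
Var(eps_t) = sigma^2, the variance is
  gamma(0) = sigma^2 * (1 + sum_i theta_i^2).
  sum_i theta_i^2 = (-0.729)^2 = 0.531441.
  gamma(0) = 2 * (1 + 0.531441) = 2 * 1.531441 = 3.062882, which rounds to 3.0629.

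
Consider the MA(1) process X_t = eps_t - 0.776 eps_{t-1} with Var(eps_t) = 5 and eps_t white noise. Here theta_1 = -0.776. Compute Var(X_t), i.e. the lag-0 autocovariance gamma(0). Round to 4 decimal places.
\gamma(0) = 8.0109

For an MA(q) process X_t = eps_t + sum_i theta_i eps_{t-i} with
Var(eps_t) = sigma^2, the variance is
  gamma(0) = sigma^2 * (1 + sum_i theta_i^2).
  sum_i theta_i^2 = (-0.776)^2 = 0.602176.
  gamma(0) = 5 * (1 + 0.602176) = 5 * 1.602176 = 8.01088, which rounds to 8.0109.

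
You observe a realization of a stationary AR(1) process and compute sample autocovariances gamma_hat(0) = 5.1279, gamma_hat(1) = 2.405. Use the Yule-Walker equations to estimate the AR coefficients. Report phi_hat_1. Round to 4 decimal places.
\hat\phi_{1} = 0.4690

The Yule-Walker equations for an AR(p) process read, in matrix form,
  Gamma_p phi = r_p,   with   (Gamma_p)_{ij} = gamma(|i - j|),
                       (r_p)_i = gamma(i),   i,j = 1..p.
Substitute the sample gammas (Toeplitz matrix and right-hand side of size 1):
  Gamma_p = [[5.1279]]
  r_p     = [2.405]
With p = 1 this is the single equation gamma(0) phi_1 = gamma(1):
  phi_hat_1 = gamma(1) / gamma(0) = 2.405 / 5.1279 = 0.4690.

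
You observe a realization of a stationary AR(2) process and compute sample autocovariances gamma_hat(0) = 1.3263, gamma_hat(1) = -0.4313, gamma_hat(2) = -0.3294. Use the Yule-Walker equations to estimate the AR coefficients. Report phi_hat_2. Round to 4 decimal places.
\hat\phi_{2} = -0.3960

The Yule-Walker equations for an AR(p) process read, in matrix form,
  Gamma_p phi = r_p,   with   (Gamma_p)_{ij} = gamma(|i - j|),
                       (r_p)_i = gamma(i),   i,j = 1..p.
Substitute the sample gammas (Toeplitz matrix and right-hand side of size 2):
  Gamma_p = [[1.3263, -0.4313], [-0.4313, 1.3263]]
  r_p     = [-0.4313, -0.3294]
Written out:
  1.3263 phi_1 - 0.4313 phi_2 = -0.4313
  -0.4313 phi_1 + 1.3263 phi_2 = -0.3294
Solve by Cramer's rule:
  det = gamma(0)^2 - gamma(1)^2 = (1.3263)^2 - (-0.4313)^2 = 1.75907169 - 0.18601969 = 1.573052
  phi_hat_1 = [gamma(1) gamma(0) - gamma(1) gamma(2)] / det = [(-0.4313)(1.3263) - (-0.4313)(-0.3294)] / 1.573052 = -0.71410341 / 1.573052 = -0.454
  phi_hat_2 = [gamma(0) gamma(2) - gamma(1)^2] / det = [(1.3263)(-0.3294) - (-0.4313)^2] / 1.573052 = -0.62290291 / 1.573052 = -0.396
So phi_hat = [-0.4540, -0.3960].
Therefore phi_hat_2 = -0.3960.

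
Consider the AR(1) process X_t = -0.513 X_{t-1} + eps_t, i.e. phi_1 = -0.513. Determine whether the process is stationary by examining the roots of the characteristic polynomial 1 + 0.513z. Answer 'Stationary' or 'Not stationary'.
\text{Stationary}

The AR(p) characteristic polynomial is P(z) = 1 + 0.513z.
Stationarity requires all roots to lie outside the unit circle, i.e. |z| > 1 for every root.
This is linear in z: 1 + (0.513) z = 0  =>  z = -1/(0.513) = -1.949318,  |z| = 1.949318.
Moduli of all roots: 1.9493.
All moduli strictly greater than 1? Yes.
Verdict: Stationary.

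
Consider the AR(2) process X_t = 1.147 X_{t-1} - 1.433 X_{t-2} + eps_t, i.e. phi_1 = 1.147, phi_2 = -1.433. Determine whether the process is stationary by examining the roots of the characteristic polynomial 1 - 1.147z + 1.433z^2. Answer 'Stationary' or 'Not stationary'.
\text{Not stationary}

The AR(p) characteristic polynomial is P(z) = 1 - 1.147z + 1.433z^2.
Stationarity requires all roots to lie outside the unit circle, i.e. |z| > 1 for every root.
Set 1 + (-1.147) z + (1.433) z^2 = 0, i.e. a z^2 + b z + c = 0 with a = 1.433, b = -1.147, c = 1.
Discriminant D = b^2 - 4ac = (-1.147)^2 - 4*(1.433)*1 = 1.315609 - (5.732) = -4.416391.
D < 0, so the roots are the complex-conjugate pair z = (-b +/- i sqrt(-D)) / (2a) = 0.4002 +/- 0.7333i.
For a conjugate pair |z|^2 = z * conj(z) = (product of roots) = c/a = 1/(1.433) = 0.697837, so |z| = sqrt(0.697837) = 0.8354 for both roots.
Moduli of all roots: 0.8354, 0.8354.
All moduli strictly greater than 1? No.
Verdict: Not stationary.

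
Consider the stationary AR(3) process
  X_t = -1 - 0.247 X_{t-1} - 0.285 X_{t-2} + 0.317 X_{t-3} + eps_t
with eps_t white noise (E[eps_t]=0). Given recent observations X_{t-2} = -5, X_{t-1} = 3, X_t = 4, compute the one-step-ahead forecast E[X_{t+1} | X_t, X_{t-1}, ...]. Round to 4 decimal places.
E[X_{t+1} \mid \mathcal F_t] = -4.4280

For an AR(p) model X_t = c + sum_i phi_i X_{t-i} + eps_t, the
one-step-ahead conditional mean is
  E[X_{t+1} | X_t, ...] = c + sum_i phi_i X_{t+1-i}.
Substitute known values:
  E[X_{t+1} | ...] = -1 + (-0.247) * (4) + (-0.285) * (3) + (0.317) * (-5)
                   = -4.4280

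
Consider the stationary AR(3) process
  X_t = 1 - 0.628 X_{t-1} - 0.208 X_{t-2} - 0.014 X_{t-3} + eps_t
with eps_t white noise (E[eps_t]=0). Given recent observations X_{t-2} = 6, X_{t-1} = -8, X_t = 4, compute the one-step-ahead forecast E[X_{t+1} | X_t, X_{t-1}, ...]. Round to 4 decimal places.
E[X_{t+1} \mid \mathcal F_t] = 0.0680

For an AR(p) model X_t = c + sum_i phi_i X_{t-i} + eps_t, the
one-step-ahead conditional mean is
  E[X_{t+1} | X_t, ...] = c + sum_i phi_i X_{t+1-i}.
Substitute known values:
  E[X_{t+1} | ...] = 1 + (-0.628) * (4) + (-0.208) * (-8) + (-0.014) * (6)
                   = 0.0680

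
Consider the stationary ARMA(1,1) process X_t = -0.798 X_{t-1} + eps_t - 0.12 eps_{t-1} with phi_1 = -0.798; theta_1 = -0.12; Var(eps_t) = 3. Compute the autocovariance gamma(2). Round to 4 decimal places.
\gamma(2) = 6.6304

Multiply the model equation by X_{t-k} and take expectations. With theta_0 = psi_0 = 1 and psi_j the MA(infinity) weights, this gives
  gamma(k) - sum_i phi_i gamma(k-i) = c_k,
  c_k = sigma^2 * sum_{j=k..q} theta_j psi_{j-k}   (c_k = 0 for k > q),
using gamma(-m) = gamma(m).
psi-weights needed (psi_j = theta_j + sum_i phi_i psi_{j-i}):
  psi_1 = theta_1 + phi_1 = -0.12 + (-0.798) = -0.918
Right-hand sides:
  c_0 = sigma^2 (1 + theta_1 psi_1) = 3 * (1 + (-0.12)(-0.918)) = 3 * 1.11016 = 3.33048
  c_1 = sigma^2 theta_1 = 3 * (-0.12) = -0.36
  c_2 = 0
Equations for k = 0 and k = 1 (AR order 1):
  gamma(0) = phi_1 gamma(1) + c_0
  gamma(1) = phi_1 gamma(0) + c_1
Substituting the second into the first: gamma(0) (1 - phi_1^2) = c_0 + phi_1 c_1, so
  gamma(0) = (c_0 + phi_1 c_1) / (1 - phi_1^2) = (3.33048 + (-0.798)(-0.36)) / (1 - (-0.798)^2) = 3.61776 / 0.363196 = 9.960903.
  gamma(1) = phi_1 gamma(0) + c_1 = (-0.798)(9.960903) + (-0.36) = -8.3088.
For k = 2 (> q): gamma(2) = phi_1 gamma(1) = (-0.798)(-8.3088) = 6.630423.
Therefore gamma(2) = 6.6304 (to 4 decimal places).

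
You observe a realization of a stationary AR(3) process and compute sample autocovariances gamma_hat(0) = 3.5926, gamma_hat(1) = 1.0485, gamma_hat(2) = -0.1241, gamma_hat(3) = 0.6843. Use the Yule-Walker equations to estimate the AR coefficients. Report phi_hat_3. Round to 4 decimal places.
\hat\phi_{3} = 0.2670

The Yule-Walker equations for an AR(p) process read, in matrix form,
  Gamma_p phi = r_p,   with   (Gamma_p)_{ij} = gamma(|i - j|),
                       (r_p)_i = gamma(i),   i,j = 1..p.
Substitute the sample gammas (Toeplitz matrix and right-hand side of size 3):
  Gamma_p = [[3.5926, 1.0485, -0.1241], [1.0485, 3.5926, 1.0485], [-0.1241, 1.0485, 3.5926]]
  r_p     = [1.0485, -0.1241, 0.6843]
Written out (R1..R3):
  (R1) 3.5926 phi_1 + 1.0485 phi_2 - 0.1241 phi_3 = 1.0485
  (R2) 1.0485 phi_1 + 3.5926 phi_2 + 1.0485 phi_3 = -0.1241
  (R3) -0.1241 phi_1 + 1.0485 phi_2 + 3.5926 phi_3 = 0.6843
Gaussian elimination:
  R2 <- R2 - (1.0485/3.5926) R1 = R2 - (0.29185) R1:  3.286595 phi_2 + 1.084719 phi_3 = -0.430105
  R3 <- R3 - (-0.1241/3.5926) R1 = R3 - (-0.034543) R1:  1.084719 phi_2 + 3.588313 phi_3 = 0.720519
  R3 <- R3 - (1.084719/3.286595) R2 = R3 - (0.330043) R2:  3.230309 phi_3 = 0.862472
Back-substitution:
  phi_hat_3 = 0.862472 / 3.230309 = 0.266994
  phi_hat_2 = (-0.430105 - (1.084719)(0.266994)) / 3.286595 = -0.218986
  phi_hat_1 = (1.0485 - (1.0485)(-0.218986) - (-0.1241)(0.266994)) / 3.5926 = 0.364984
So phi_hat = [0.3650, -0.2190, 0.2670].
Therefore phi_hat_3 = 0.2670.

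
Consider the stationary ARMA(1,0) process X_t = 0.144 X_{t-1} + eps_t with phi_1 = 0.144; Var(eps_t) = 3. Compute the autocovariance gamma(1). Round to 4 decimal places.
\gamma(1) = 0.4411

Multiply the model equation by X_{t-k} and take expectations. With theta_0 = psi_0 = 1 and psi_j the MA(infinity) weights, this gives
  gamma(k) - sum_i phi_i gamma(k-i) = c_k,
  c_k = sigma^2 * sum_{j=k..q} theta_j psi_{j-k}   (c_k = 0 for k > q),
using gamma(-m) = gamma(m).
Pure AR (q = 0): c_0 = sigma^2 = 3, c_k = 0 for k >= 1.
Equations for k = 0 and k = 1 (AR order 1):
  gamma(0) = phi_1 gamma(1) + c_0
  gamma(1) = phi_1 gamma(0) + c_1
Substituting the second into the first: gamma(0) (1 - phi_1^2) = c_0 + phi_1 c_1, so
  gamma(0) = c_0 / (1 - phi_1^2) = 3 / (1 - (0.144)^2) = 3 / 0.979264 = 3.063525.
  gamma(1) = phi_1 gamma(0) = (0.144)(3.063525) = 0.441148.
Therefore gamma(1) = 0.4411 (to 4 decimal places).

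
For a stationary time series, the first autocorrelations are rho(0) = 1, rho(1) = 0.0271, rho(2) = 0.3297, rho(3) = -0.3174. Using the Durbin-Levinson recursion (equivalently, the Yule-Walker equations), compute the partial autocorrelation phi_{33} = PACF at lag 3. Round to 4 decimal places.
\phi_{33} = -0.3730

The PACF at lag k is phi_{kk}, the last component of the solution
to the Yule-Walker system G_k phi = r_k where
  (G_k)_{ij} = rho(|i - j|), (r_k)_i = rho(i), i,j = 1..k.
Equivalently, Durbin-Levinson gives phi_{kk} iteratively:
  phi_{11} = rho(1)
  phi_{kk} = [rho(k) - sum_{j=1..k-1} phi_{k-1,j} rho(k-j)]
            / [1 - sum_{j=1..k-1} phi_{k-1,j} rho(j)],
  phi_{k,j} = phi_{k-1,j} - phi_{kk} phi_{k-1,k-j},  j = 1..k-1.
Step k = 1:
  phi_11 = rho(1) = 0.0271.
Step k = 2:
  phi_22 = [rho(2) - phi_11 rho(1)] / [1 - phi_11 rho(1)] = [0.3297 - (0.0271)(0.0271)] / [1 - (0.0271)(0.0271)]
         = 0.32896559 / 0.99926559 = 0.329207.
  Update: phi_21 = phi_11 - phi_22 phi_11 = 0.0271 - (0.329207)(0.0271) = 0.018178.
Step k = 3:
  phi_33 = [rho(3) - phi_21 rho(2) - phi_22 rho(1)] / [1 - phi_21 rho(1) - phi_22 rho(2)]
    numerator   = -0.3174 - (0.018178)(0.3297) - (0.329207)(0.0271) = -0.33231496
    denominator = 1 - (0.018178)(0.0271) - (0.329207)(0.3297) = 0.8909677
  phi_33 = -0.33231496 / 0.8909677 = -0.373.
Therefore phi_{33} = -0.3730.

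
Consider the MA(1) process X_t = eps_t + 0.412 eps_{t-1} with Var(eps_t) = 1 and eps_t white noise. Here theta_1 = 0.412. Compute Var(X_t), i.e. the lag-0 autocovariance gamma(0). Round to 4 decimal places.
\gamma(0) = 1.1697

For an MA(q) process X_t = eps_t + sum_i theta_i eps_{t-i} with
Var(eps_t) = sigma^2, the variance is
  gamma(0) = sigma^2 * (1 + sum_i theta_i^2).
  sum_i theta_i^2 = (0.412)^2 = 0.169744.
  gamma(0) = 1 * (1 + 0.169744) = 1 * 1.169744 = 1.169744, which rounds to 1.1697.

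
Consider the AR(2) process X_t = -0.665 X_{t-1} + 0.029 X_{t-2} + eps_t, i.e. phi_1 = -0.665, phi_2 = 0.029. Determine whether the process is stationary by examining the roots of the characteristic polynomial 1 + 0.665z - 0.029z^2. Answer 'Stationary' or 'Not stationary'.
\text{Stationary}

The AR(p) characteristic polynomial is P(z) = 1 + 0.665z - 0.029z^2.
Stationarity requires all roots to lie outside the unit circle, i.e. |z| > 1 for every root.
Set 1 + (0.665) z + (-0.029) z^2 = 0, i.e. a z^2 + b z + c = 0 with a = -0.029, b = 0.665, c = 1.
Discriminant D = b^2 - 4ac = (0.665)^2 - 4*(-0.029)*1 = 0.442225 - (-0.116) = 0.558225.
D >= 0, so the roots are real: z = (-b +/- sqrt(D)) / (2a) = (-0.665 +/- 0.747145) / (-0.058).
  z_1 = (-0.665 + 0.747145) / (-0.058) = -1.4163,   |z_1| = 1.4163.
  z_2 = (-0.665 - 0.747145) / (-0.058) = 24.3473,   |z_2| = 24.3473.
Moduli of all roots: 1.4163, 24.3473.
All moduli strictly greater than 1? Yes.
Verdict: Stationary.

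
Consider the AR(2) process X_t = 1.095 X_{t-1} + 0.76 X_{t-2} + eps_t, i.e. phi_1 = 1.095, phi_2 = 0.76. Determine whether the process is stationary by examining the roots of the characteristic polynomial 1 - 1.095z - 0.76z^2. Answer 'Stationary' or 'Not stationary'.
\text{Not stationary}

The AR(p) characteristic polynomial is P(z) = 1 - 1.095z - 0.76z^2.
Stationarity requires all roots to lie outside the unit circle, i.e. |z| > 1 for every root.
Set 1 + (-1.095) z + (-0.76) z^2 = 0, i.e. a z^2 + b z + c = 0 with a = -0.76, b = -1.095, c = 1.
Discriminant D = b^2 - 4ac = (-1.095)^2 - 4*(-0.76)*1 = 1.199025 - (-3.04) = 4.239025.
D >= 0, so the roots are real: z = (-b +/- sqrt(D)) / (2a) = (1.095 +/- 2.058889) / (-1.52).
  z_1 = (1.095 + 2.058889) / (-1.52) = -2.0749,   |z_1| = 2.0749.
  z_2 = (1.095 - 2.058889) / (-1.52) = 0.6341,   |z_2| = 0.6341.
Moduli of all roots: 2.0749, 0.6341.
All moduli strictly greater than 1? No.
Verdict: Not stationary.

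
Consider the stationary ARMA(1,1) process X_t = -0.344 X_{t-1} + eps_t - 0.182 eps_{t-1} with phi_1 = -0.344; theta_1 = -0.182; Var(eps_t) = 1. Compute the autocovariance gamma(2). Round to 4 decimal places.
\gamma(2) = 0.2181

Multiply the model equation by X_{t-k} and take expectations. With theta_0 = psi_0 = 1 and psi_j the MA(infinity) weights, this gives
  gamma(k) - sum_i phi_i gamma(k-i) = c_k,
  c_k = sigma^2 * sum_{j=k..q} theta_j psi_{j-k}   (c_k = 0 for k > q),
using gamma(-m) = gamma(m).
psi-weights needed (psi_j = theta_j + sum_i phi_i psi_{j-i}):
  psi_1 = theta_1 + phi_1 = -0.182 + (-0.344) = -0.526
Right-hand sides:
  c_0 = sigma^2 (1 + theta_1 psi_1) = 1 * (1 + (-0.182)(-0.526)) = 1 * 1.095732 = 1.095732
  c_1 = sigma^2 theta_1 = 1 * (-0.182) = -0.182
  c_2 = 0
Equations for k = 0 and k = 1 (AR order 1):
  gamma(0) = phi_1 gamma(1) + c_0
  gamma(1) = phi_1 gamma(0) + c_1
Substituting the second into the first: gamma(0) (1 - phi_1^2) = c_0 + phi_1 c_1, so
  gamma(0) = (c_0 + phi_1 c_1) / (1 - phi_1^2) = (1.095732 + (-0.344)(-0.182)) / (1 - (-0.344)^2) = 1.15834 / 0.881664 = 1.313811.
  gamma(1) = phi_1 gamma(0) + c_1 = (-0.344)(1.313811) + (-0.182) = -0.633951.
For k = 2 (> q): gamma(2) = phi_1 gamma(1) = (-0.344)(-0.633951) = 0.218079.
Therefore gamma(2) = 0.2181 (to 4 decimal places).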